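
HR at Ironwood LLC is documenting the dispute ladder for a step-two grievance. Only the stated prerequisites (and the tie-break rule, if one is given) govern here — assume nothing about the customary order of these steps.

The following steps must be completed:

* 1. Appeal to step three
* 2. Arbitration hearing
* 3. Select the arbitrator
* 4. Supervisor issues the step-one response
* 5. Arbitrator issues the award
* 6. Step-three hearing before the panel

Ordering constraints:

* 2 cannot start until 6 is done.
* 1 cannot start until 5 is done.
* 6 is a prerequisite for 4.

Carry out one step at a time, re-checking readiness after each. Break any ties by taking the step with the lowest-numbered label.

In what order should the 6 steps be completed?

3, 5 and 6 have no prerequisites; 3 has the earlier label, so 3 is first.
Ready: 5 and 6. 5 has the earlier label → 5.
Ready: 1 and 6. 1 has the earlier label → 1.
Next only 6 has its prerequisites met → 6.
2 and 4 are both available; 2 has the earlier label → 2.
Next only 4 has its prerequisites met → 4.

3, 5, 1, 6, 2, 4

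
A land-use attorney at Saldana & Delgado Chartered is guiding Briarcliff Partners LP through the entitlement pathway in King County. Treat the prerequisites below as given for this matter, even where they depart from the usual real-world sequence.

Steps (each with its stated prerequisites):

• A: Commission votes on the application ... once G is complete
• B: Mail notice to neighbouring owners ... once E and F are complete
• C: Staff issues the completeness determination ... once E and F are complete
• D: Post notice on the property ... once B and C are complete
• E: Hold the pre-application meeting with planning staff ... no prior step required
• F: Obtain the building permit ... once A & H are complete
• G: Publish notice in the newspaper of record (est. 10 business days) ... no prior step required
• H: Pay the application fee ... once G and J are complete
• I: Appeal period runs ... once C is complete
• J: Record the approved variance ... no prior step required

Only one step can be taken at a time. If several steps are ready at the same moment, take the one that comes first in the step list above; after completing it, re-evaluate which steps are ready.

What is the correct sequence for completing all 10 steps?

E, G, A, J, H, F, B, C, D, I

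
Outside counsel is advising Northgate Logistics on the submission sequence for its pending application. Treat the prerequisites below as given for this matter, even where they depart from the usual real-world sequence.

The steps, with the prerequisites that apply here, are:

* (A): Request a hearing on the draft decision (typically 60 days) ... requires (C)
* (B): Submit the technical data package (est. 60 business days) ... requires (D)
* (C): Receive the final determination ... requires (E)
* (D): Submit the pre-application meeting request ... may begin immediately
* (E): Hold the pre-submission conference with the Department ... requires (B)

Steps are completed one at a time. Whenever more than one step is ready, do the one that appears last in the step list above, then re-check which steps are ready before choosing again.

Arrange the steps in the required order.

(D) → (B) → (E) → (C) → (A)

Only (D) has no prerequisites, so it is first.
(B) is the only step now ready → (B).
(E) is the only step now ready → (E).
(C) is the only step now ready → (C).
(A) needed (C), now all done → (A).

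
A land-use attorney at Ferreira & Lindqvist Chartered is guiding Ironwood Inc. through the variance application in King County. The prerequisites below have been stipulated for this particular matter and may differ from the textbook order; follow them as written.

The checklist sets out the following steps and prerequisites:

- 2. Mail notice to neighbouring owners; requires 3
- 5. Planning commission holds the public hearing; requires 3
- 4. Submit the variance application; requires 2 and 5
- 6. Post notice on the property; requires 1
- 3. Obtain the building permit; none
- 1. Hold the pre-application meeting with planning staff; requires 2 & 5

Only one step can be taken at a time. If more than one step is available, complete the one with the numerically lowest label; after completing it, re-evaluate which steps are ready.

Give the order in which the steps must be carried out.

Only 3 has no prerequisites, so it is first.
2 and 5 are both available; 2 has the earlier label → 2.
That leaves 5 as the only ready step → 5.
1 and 4 are both available; 1 has the earlier label → 1.
6 now also ready, so the ready set is {4, 6}; 4 has the earlier label → 4.
6 is the only step now ready → 6.

3, 2, 5, 1, 4, 6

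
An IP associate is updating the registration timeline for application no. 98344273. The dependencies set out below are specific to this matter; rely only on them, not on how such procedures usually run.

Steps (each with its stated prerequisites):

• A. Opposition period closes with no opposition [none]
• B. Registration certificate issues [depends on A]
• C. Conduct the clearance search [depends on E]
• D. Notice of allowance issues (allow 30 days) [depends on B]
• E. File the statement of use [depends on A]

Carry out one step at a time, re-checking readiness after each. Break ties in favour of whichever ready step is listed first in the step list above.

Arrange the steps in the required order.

A has no prerequisites → A first.
Now B and E have their prerequisites met. B is listed earlier, so B next.
D now also ready, so the ready set is {D, E}; D is listed earlier → D.
That leaves E as the only ready step → E.
C needed E, now all done → C.

A, B, D, E, C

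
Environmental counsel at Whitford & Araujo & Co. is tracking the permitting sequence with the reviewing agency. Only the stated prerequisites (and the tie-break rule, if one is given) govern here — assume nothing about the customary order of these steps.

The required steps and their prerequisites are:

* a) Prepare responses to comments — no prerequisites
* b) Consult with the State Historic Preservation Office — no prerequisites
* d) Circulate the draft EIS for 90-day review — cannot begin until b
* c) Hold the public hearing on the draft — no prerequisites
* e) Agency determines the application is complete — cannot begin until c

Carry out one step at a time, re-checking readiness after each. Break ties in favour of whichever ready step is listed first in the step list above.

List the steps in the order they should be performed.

a → b → d → c → e

a, b and c have no prerequisites; a is listed earlier, so a is first.
Ready: b and c. b is listed earlier → b.
d now also ready, so the ready set is {d, c}; d is listed earlier → d.
That leaves c as the only ready step → c.
Next only e has its prerequisites met → e.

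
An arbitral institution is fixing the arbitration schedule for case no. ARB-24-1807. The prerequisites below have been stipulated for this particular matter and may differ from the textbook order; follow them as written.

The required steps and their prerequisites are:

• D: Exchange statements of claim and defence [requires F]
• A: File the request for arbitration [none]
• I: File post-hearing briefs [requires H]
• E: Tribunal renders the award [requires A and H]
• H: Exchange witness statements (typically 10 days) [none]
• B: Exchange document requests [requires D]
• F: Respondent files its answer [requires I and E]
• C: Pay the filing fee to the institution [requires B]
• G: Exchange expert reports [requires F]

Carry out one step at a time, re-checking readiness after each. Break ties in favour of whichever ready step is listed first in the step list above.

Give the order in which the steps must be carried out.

A → H → I → E → F → D → B → C → G

A and H have no prerequisites; A is listed earlier, so A is first.
That leaves H as the only ready step → H.
Now I and E have their prerequisites met. I is listed earlier, so I next.
E needed A and H, now all done → E.
Next only F has its prerequisites met → F.
Ready: D and G. D is listed earlier → D.
B now also ready, so the ready set is {B, G}; B is listed earlier → B.
Now C and G have their prerequisites met. C is listed earlier, so C next.
That leaves G as the only ready step → G.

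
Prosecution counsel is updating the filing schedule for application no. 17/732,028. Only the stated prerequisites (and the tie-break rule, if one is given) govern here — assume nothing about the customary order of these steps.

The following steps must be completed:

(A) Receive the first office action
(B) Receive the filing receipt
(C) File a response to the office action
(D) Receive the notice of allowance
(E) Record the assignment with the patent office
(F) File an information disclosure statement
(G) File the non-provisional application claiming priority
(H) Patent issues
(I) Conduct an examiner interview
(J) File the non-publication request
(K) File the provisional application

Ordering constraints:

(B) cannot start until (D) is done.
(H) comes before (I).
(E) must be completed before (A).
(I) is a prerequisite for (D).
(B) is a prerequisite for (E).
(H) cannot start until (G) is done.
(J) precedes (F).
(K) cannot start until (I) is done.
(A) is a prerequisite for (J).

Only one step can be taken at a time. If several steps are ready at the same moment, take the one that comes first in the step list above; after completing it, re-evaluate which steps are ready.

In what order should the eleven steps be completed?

(C) (G) (H) (I) (D) (B) (E) (A) (J) (F) (K)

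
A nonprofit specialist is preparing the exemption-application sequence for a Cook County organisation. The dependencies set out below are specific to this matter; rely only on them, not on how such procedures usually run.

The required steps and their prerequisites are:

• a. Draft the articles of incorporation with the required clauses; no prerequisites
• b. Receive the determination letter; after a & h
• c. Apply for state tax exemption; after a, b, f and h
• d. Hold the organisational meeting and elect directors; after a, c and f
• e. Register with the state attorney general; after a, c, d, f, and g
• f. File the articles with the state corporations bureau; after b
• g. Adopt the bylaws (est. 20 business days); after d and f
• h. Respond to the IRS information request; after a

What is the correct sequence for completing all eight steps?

a, h, b, f, c, d, g, e

Only a has no prerequisites, so it is first.
h needed a, now all done → h.
b needed a and h, now all done → b.
f is the only step now ready → f.
Next only c has its prerequisites met → c.
d needed a, c and f, now all done → d.
g needed d and f, now all done → g.
e needed a, c, d, f and g, now all done → e.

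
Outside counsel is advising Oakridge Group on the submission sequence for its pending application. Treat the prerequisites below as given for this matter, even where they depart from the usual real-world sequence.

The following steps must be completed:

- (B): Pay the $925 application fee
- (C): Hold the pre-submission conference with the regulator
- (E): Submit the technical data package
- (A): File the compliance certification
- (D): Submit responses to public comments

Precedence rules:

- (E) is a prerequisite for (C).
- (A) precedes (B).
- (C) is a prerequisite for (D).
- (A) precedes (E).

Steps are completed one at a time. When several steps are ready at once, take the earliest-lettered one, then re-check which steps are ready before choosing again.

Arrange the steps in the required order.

(A), (B), (E), (C), (D)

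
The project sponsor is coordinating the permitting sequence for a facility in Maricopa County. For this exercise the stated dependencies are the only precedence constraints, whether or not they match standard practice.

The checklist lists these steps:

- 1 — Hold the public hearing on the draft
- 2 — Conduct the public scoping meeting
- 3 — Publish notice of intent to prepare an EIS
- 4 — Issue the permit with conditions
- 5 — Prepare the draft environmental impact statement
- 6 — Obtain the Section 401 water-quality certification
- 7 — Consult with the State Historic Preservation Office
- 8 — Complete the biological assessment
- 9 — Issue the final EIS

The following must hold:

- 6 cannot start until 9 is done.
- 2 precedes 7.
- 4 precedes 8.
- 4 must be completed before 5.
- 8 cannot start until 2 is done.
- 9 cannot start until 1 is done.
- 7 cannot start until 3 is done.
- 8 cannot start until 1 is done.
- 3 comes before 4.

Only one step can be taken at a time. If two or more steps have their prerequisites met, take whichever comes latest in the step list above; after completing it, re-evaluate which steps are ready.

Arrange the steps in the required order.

3, 2 and 1 have no prerequisites; 3 is listed later, so 3 is first.
4, 2 and 1 are all available; 4 is listed later → 4.
Now 5, 2 and 1 have their prerequisites met. 5 is listed later, so 5 next.
Ready: 2 and 1. 2 is listed later → 2.
7 now also ready, so the ready set is {7, 1}; 7 is listed later → 7.
1 is the only step now ready → 1.
9 and 8 are both available; 9 is listed later → 9.
8 and 6 are both available; 8 is listed later → 8.
That leaves 6 as the only ready step → 6.

3 4 5 2 7 1 9 8 6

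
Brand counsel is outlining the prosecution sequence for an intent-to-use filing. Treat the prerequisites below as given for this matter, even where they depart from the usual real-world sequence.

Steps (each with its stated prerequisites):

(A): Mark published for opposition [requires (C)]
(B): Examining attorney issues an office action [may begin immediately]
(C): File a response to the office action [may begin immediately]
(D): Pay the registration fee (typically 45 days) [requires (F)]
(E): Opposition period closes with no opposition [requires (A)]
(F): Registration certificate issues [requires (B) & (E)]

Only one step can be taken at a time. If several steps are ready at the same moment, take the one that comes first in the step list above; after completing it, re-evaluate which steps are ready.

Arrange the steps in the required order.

(B) → (C) → (A) → (E) → (F) → (D)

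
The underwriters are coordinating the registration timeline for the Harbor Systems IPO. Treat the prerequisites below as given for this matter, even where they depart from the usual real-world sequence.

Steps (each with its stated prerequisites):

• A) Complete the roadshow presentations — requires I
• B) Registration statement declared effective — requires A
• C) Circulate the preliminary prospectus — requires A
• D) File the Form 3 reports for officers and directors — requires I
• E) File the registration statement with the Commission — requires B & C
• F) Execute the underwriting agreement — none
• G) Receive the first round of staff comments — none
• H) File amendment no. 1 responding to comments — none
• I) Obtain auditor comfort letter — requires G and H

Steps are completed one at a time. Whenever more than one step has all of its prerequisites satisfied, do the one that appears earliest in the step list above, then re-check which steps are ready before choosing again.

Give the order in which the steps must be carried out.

F, G, H, I, A, B, C, D, E

Nothing is required for F, G and H. F is listed earlier → F first.
Now G and H have their prerequisites met. G is listed earlier, so G next.
That leaves H as the only ready step → H.
I needed G and H, now all done → I.
Now A and D have their prerequisites met. A is listed earlier, so A next.
B and C now also ready, so the ready set is {B, C, D}; B is listed earlier → B.
C and D are both available; C is listed earlier → C.
Now D and E have their prerequisites met. D is listed earlier, so D next.
E is the only step now ready → E.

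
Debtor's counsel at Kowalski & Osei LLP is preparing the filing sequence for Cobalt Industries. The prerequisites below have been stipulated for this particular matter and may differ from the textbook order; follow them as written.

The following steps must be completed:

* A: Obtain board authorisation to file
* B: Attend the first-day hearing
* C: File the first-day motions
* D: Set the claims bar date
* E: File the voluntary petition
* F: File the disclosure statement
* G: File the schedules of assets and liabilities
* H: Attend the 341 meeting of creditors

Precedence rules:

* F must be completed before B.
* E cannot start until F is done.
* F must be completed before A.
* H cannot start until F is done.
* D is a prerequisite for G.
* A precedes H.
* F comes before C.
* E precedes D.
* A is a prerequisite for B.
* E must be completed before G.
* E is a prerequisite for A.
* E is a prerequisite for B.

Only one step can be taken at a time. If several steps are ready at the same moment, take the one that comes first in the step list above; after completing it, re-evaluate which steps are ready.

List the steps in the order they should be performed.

F, C, E, A, B, D, G, H

F is the only step with nothing outstanding, so it goes first.
C and E are both available; C is listed earlier → C.
E is the only step now ready → E.
Now A and D have their prerequisites met. A is listed earlier, so A next.
B and H now also ready, so the ready set is {B, D, H}; B is listed earlier → B.
D and H are both available; D is listed earlier → D.
G now also ready, so the ready set is {G, H}; G is listed earlier → G.
That leaves H as the only ready step → H.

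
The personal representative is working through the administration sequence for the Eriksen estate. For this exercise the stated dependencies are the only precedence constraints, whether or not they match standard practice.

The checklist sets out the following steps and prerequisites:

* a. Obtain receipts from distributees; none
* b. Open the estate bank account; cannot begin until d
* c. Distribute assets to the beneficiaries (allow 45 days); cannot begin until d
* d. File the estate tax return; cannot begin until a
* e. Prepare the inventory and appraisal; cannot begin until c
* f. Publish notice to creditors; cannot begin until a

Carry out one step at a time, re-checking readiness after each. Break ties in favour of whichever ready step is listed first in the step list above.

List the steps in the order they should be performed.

a → d → b → c → e → f

Only a has no prerequisites, so it is first.
Now d and f have their prerequisites met. d is listed earlier, so d next.
b and c now also ready, so the ready set is {b, c, f}; b is listed earlier → b.
Now c and f have their prerequisites met. c is listed earlier, so c next.
Ready: e and f. e is listed earlier → e.
Next only f has its prerequisites met → f.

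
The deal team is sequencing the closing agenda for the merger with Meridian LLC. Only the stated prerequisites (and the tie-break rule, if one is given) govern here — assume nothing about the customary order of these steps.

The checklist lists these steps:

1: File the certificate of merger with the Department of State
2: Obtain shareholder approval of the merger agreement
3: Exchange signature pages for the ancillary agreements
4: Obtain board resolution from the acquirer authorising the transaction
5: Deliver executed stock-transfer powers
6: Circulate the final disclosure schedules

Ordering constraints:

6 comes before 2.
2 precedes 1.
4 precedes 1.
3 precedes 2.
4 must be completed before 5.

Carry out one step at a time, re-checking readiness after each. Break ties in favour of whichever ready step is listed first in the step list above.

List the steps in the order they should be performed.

3 → 4 → 5 → 6 → 2 → 1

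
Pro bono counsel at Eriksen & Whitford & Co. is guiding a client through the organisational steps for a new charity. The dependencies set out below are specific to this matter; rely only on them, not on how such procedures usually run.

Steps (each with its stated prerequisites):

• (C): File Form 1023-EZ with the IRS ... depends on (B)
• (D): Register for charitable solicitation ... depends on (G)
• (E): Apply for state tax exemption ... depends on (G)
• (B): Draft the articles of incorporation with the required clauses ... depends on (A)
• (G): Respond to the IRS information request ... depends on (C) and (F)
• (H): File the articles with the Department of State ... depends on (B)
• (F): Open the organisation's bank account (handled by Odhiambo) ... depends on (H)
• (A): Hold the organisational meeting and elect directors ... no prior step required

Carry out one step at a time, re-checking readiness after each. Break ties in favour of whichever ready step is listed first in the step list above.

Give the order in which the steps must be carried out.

(A) → (B) → (C) → (H) → (F) → (G) → (D) → (E)

Only (A) has no prerequisites, so it is first.
That leaves (B) as the only ready step → (B).
Now (C) and (H) have their prerequisites met. (C) is listed earlier, so (C) next.
(H) is the only step now ready → (H).
Next only (F) has its prerequisites met → (F).
Next only (G) has its prerequisites met → (G).
Now (D) and (E) have their prerequisites met. (D) is listed earlier, so (D) next.
Next only (E) has its prerequisites met → (E).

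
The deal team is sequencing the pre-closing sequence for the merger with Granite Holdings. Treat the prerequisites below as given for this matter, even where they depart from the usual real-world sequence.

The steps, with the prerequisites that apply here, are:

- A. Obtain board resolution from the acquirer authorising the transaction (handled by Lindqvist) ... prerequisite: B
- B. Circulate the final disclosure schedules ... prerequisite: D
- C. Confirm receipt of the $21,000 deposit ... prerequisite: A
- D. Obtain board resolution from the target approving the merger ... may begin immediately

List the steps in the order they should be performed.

D is the only step with nothing outstanding, so it goes first.
B needed D, now all done → B.
A needed B, now all done → A.
Next only C has its prerequisites met → C.

D, B, A, C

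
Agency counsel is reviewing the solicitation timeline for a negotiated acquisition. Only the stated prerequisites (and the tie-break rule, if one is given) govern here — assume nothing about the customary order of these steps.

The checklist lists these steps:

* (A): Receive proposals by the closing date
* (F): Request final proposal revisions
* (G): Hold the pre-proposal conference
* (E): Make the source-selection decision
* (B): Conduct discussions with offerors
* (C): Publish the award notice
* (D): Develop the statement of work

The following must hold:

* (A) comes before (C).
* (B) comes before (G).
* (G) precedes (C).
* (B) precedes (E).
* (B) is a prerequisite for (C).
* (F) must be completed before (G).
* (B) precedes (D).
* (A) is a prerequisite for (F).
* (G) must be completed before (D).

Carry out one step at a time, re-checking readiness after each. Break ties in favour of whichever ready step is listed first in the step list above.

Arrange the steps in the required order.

(A) (F) (B) (G) (E) (C) (D)

Nothing is required for (A) and (B). (A) is listed earlier → (A) first.
(F) now also ready, so the ready set is {(F), (B)}; (F) is listed earlier → (F).
That leaves (B) as the only ready step → (B).
(G) and (E) are both available; (G) is listed earlier → (G).
(C) and (D) now also ready, so the ready set is {(E), (C), (D)}; (E) is listed earlier → (E).
(C) and (D) are both available; (C) is listed earlier → (C).
(D) needed (G) and (B), now all done → (D).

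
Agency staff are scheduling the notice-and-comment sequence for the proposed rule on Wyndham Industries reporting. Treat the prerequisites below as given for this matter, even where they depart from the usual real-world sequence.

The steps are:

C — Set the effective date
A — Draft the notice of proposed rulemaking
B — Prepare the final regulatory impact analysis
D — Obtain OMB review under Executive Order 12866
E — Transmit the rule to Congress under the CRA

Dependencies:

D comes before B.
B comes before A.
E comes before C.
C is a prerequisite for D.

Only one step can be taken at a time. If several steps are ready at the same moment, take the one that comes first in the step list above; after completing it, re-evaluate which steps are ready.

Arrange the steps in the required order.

Only E has no prerequisites, so it is first.
C needed E, now all done → C.
Next only D has its prerequisites met → D.
B is the only step now ready → B.
A needed B, now all done → A.

E, C, D, B, A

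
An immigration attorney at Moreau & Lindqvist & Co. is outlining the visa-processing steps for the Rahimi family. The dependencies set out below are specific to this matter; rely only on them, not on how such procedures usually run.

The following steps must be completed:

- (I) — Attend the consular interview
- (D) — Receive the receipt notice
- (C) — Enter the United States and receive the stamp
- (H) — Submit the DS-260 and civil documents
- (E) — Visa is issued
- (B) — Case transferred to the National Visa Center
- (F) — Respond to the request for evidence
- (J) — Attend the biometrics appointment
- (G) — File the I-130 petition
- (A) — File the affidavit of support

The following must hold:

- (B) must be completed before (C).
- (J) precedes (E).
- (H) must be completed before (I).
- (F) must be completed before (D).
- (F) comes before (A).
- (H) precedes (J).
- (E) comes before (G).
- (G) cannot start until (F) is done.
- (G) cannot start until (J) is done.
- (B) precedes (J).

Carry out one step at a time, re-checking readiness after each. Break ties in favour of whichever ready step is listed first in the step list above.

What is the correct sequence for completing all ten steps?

(H), (I), (B), (C), (F), (D), (J), (E), (G), (A)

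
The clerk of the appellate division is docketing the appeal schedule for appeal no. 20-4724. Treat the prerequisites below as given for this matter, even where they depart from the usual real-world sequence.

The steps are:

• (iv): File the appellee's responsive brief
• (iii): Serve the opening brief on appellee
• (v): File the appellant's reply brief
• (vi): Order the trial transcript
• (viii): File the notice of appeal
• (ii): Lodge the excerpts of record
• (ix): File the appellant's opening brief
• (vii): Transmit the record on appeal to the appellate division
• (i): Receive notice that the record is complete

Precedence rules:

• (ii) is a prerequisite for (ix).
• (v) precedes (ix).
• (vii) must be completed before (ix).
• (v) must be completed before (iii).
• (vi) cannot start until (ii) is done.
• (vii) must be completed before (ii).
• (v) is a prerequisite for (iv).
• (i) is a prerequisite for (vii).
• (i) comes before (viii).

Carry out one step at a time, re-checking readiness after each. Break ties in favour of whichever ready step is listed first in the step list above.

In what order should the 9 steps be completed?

(v), (iv), (iii), (i), (viii), (vii), (ii), (vi), (ix)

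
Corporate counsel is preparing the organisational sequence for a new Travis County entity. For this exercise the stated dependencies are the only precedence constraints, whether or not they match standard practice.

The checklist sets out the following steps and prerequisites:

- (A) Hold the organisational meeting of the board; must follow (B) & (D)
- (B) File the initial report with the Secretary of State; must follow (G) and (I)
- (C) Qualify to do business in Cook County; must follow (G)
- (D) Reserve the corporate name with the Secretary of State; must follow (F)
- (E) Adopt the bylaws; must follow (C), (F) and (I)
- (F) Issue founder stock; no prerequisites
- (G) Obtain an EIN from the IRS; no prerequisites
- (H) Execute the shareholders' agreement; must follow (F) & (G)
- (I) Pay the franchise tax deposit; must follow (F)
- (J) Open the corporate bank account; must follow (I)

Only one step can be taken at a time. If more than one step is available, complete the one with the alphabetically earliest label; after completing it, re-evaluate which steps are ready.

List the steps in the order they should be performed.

(F) (D) (G) (C) (H) (I) (B) (A) (E) (J)

Nothing is required for (F) and (G). (F) has the earlier label → (F) first.
(D) and (I) now also ready, so the ready set is {(D), (G), (I)}; (D) has the earlier label → (D).
Now (G) and (I) have their prerequisites met. (G) has the earlier label, so (G) next.
(C) and (H) now also ready, so the ready set is {(C), (H), (I)}; (C) has the earlier label → (C).
(H) and (I) are both available; (H) has the earlier label → (H).
(I) needed (F), now all done → (I).
Now (B), (E) and (J) have their prerequisites met. (B) has the earlier label, so (B) next.
Ready: (A), (E) and (J). (A) has the earlier label → (A).
Ready: (E) and (J). (E) has the earlier label → (E).
(J) needed (I), now all done → (J).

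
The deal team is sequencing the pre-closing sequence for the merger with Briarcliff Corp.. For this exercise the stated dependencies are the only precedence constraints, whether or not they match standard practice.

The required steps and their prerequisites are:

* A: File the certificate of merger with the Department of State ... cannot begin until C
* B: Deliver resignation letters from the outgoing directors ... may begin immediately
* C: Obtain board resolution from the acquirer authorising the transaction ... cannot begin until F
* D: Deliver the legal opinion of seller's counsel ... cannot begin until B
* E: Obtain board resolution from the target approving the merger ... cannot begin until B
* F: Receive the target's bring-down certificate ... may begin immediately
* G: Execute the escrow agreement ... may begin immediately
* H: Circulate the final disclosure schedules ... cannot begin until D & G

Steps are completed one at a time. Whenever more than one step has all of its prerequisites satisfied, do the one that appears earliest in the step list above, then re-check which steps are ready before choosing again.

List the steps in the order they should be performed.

B, D, E, F, C, A, G, H

Nothing is required for B, F and G. B is listed earlier → B first.
D, E, F and G are all available; D is listed earlier → D.
E, F and G are all available; E is listed earlier → E.
F and G are both available; F is listed earlier → F.
Ready: C and G. C is listed earlier → C.
Ready: A and G. A is listed earlier → A.
Next only G has its prerequisites met → G.
H is the only step now ready → H.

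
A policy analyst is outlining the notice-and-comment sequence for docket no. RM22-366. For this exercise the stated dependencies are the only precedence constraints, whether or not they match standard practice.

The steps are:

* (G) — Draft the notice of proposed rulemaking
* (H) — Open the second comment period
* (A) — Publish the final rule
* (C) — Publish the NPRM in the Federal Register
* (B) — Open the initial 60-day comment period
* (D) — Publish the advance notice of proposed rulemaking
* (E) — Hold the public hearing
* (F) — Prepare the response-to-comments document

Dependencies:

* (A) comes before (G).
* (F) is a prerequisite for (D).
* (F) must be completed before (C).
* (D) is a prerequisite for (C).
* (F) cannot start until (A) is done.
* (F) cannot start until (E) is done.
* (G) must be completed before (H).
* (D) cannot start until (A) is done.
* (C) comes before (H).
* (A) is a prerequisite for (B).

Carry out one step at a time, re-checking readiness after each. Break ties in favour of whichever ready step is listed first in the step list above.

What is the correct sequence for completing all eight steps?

(A) → (G) → (B) → (E) → (F) → (D) → (C) → (H)

(A) and (E) have no prerequisites; (A) is listed earlier, so (A) is first.
(G) and (B) now also ready, so the ready set is {(G), (B), (E)}; (G) is listed earlier → (G).
Now (B) and (E) have their prerequisites met. (B) is listed earlier, so (B) next.
That leaves (E) as the only ready step → (E).
(F) needed (A) and (E), now all done → (F).
Next only (D) has its prerequisites met → (D).
(C) needed (D) and (F), now all done → (C).
Next only (H) has its prerequisites met → (H).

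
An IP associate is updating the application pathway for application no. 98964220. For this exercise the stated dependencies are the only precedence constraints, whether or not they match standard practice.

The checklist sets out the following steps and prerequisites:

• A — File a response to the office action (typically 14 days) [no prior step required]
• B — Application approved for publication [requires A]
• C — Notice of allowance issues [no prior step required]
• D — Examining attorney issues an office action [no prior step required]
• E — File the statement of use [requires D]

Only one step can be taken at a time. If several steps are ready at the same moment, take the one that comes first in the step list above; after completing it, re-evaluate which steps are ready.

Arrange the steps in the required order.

A, B, C, D, E

A, C and D have no prerequisites; A is listed earlier, so A is first.
B now also ready, so the ready set is {B, C, D}; B is listed earlier → B.
Ready: C and D. C is listed earlier → C.
D is the only step now ready → D.
E is the only step now ready → E.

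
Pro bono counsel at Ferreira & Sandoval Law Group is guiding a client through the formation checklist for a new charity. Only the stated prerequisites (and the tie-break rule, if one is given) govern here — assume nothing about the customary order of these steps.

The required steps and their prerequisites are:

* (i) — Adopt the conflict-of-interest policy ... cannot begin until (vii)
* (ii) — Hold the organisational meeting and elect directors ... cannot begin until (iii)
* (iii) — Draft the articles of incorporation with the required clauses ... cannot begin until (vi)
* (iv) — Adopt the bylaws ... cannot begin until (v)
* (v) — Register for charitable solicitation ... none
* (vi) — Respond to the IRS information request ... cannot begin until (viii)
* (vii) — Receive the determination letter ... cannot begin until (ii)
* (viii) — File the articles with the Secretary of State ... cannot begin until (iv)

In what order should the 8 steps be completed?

(v), (iv), (viii), (vi), (iii), (ii), (vii), (i)

(v) has no prerequisites → (v) first.
(iv) is the only step now ready → (iv).
(viii) is the only step now ready → (viii).
That leaves (vi) as the only ready step → (vi).
(iii) is the only step now ready → (iii).
(ii) is the only step now ready → (ii).
That leaves (vii) as the only ready step → (vii).
(i) needed (vii), now all done → (i).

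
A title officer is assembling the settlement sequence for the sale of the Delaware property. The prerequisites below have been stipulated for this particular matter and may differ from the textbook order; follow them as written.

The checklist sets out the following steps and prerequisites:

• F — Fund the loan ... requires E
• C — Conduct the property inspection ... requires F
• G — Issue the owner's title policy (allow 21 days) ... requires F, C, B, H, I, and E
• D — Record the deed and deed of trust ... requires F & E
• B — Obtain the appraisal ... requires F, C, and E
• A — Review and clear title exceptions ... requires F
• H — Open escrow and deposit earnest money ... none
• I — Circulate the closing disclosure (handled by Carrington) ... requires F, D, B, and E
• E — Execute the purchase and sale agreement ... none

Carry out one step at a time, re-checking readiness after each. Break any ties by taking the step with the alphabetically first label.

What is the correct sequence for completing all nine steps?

E and H have no prerequisites; E has the earlier label, so E is first.
F now also ready, so the ready set is {F, H}; F has the earlier label → F.
A, C and D now also ready, so the ready set is {A, C, D, H}; A has the earlier label → A.
C, D and H are all available; C has the earlier label → C.
B, D and H are all available; B has the earlier label → B.
Now D and H have their prerequisites met. D has the earlier label, so D next.
Ready: H and I. H has the earlier label → H.
That leaves I as the only ready step → I.
G needed B, C, E, F, H and I, now all done → G.

E, F, A, C, B, D, H, I, G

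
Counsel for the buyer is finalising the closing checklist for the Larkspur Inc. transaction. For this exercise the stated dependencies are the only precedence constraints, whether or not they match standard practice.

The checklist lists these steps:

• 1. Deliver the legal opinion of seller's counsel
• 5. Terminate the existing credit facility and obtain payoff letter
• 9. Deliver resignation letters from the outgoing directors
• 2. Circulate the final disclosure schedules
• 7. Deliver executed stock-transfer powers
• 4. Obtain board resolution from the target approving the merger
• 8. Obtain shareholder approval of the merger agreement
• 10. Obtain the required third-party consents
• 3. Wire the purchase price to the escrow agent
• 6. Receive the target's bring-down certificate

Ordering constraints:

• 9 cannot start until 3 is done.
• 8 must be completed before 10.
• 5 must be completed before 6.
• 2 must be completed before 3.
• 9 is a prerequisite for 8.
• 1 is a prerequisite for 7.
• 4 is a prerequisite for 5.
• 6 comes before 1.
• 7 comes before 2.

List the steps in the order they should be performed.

4 → 5 → 6 → 1 → 7 → 2 → 3 → 9 → 8 → 10

4 has no prerequisites → 4 first.
Next only 5 has its prerequisites met → 5.
That leaves 6 as the only ready step → 6.
1 needed 6, now all done → 1.
Next only 7 has its prerequisites met → 7.
That leaves 2 as the only ready step → 2.
3 needed 2, now all done → 3.
9 is the only step now ready → 9.
That leaves 8 as the only ready step → 8.
Next only 10 has its prerequisites met → 10.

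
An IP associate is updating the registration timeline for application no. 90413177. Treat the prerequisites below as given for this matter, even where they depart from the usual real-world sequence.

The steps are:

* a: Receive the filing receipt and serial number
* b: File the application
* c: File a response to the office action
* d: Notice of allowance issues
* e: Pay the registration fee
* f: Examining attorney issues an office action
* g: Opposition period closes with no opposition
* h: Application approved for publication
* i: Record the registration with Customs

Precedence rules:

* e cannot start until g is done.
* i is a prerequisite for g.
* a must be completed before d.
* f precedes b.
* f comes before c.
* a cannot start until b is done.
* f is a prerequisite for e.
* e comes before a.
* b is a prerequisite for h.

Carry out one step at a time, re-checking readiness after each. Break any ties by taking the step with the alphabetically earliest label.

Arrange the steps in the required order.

f b c h i g e a d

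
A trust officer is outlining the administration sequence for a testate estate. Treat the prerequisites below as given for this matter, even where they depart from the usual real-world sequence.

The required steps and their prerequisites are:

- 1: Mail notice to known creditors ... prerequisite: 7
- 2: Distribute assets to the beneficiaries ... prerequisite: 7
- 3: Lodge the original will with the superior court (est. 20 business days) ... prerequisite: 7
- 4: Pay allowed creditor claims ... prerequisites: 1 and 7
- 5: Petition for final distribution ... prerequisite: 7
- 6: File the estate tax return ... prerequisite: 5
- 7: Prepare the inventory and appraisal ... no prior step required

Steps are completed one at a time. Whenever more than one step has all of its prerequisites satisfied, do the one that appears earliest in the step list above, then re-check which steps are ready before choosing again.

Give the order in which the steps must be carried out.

Only 7 has no prerequisites, so it is first.
Ready: 1, 2, 3 and 5. 1 is listed earlier → 1.
Now 2, 3, 4 and 5 have their prerequisites met. 2 is listed earlier, so 2 next.
Now 3, 4 and 5 have their prerequisites met. 3 is listed earlier, so 3 next.
4 and 5 are both available; 4 is listed earlier → 4.
Next only 5 has its prerequisites met → 5.
6 needed 5, now all done → 6.

7 1 2 3 4 5 6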